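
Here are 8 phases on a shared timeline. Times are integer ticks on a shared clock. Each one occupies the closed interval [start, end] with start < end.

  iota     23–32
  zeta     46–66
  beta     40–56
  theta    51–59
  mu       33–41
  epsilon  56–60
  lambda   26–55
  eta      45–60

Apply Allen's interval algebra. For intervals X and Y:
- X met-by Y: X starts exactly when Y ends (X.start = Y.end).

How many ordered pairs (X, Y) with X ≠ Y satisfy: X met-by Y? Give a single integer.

1

Checking all 56 ordered pairs for relation 'met-by'; matching pairs in alphabetical order:
(epsilon, beta): epsilon met-by beta ✓
Count: 1.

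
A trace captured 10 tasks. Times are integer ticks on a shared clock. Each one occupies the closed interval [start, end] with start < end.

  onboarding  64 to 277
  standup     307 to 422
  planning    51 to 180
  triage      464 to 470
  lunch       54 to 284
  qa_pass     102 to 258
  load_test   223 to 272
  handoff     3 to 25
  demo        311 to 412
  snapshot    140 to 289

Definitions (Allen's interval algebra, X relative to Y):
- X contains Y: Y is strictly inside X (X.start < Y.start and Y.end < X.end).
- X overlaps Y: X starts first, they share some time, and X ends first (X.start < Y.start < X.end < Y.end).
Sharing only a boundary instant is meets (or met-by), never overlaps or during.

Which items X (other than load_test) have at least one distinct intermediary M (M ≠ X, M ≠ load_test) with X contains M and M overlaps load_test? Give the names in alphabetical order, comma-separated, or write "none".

lunch, onboarding

Target load_test = [223, 272].
Intermediaries M with M overlaps load_test: qa_pass.
Via qa_pass — items with X contains qa_pass: lunch, onboarding.
Union: lunch, onboarding.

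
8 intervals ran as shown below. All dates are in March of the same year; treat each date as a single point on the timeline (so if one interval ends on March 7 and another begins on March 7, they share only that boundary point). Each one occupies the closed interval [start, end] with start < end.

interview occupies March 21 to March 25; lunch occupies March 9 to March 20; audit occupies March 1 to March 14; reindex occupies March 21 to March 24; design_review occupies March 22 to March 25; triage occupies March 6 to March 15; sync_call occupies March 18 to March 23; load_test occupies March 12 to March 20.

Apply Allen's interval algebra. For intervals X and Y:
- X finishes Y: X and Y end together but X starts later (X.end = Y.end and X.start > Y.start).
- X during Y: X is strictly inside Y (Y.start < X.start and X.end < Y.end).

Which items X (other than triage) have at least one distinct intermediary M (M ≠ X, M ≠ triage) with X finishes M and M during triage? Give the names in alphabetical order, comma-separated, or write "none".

none

Target triage = [March 6, March 15].
Intermediaries M with M during triage: none.
Union: none.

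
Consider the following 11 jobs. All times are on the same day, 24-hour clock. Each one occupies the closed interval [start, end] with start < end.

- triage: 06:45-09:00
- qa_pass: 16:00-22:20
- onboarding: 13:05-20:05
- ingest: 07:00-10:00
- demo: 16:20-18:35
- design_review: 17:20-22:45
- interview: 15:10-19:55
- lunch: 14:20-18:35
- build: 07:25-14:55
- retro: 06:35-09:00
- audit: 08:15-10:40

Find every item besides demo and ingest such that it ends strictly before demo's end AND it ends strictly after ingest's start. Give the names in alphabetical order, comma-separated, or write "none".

Conditions: its end is strictly before demo's end (X.end < 18:35) AND its end is strictly after ingest's start (X.end > 07:00).
audit: end 10:40 < 18:35? ✓; end 10:40 > 07:00? ✓ → yes.
build: end 14:55 < 18:35? ✓; end 14:55 > 07:00? ✓ → yes.
design_review: end 22:45 < 18:35? ✗; end 22:45 > 07:00? ✓ → no.
interview: end 19:55 < 18:35? ✗; end 19:55 > 07:00? ✓ → no.
lunch: end 18:35 < 18:35? ✗; end 18:35 > 07:00? ✓ → no.
onboarding: end 20:05 < 18:35? ✗; end 20:05 > 07:00? ✓ → no.
qa_pass: end 22:20 < 18:35? ✗; end 22:20 > 07:00? ✓ → no.
retro: end 09:00 < 18:35? ✓; end 09:00 > 07:00? ✓ → yes.
triage: end 09:00 < 18:35? ✓; end 09:00 > 07:00? ✓ → yes.
Result: audit, build, retro, triage.

audit, build, retro, triage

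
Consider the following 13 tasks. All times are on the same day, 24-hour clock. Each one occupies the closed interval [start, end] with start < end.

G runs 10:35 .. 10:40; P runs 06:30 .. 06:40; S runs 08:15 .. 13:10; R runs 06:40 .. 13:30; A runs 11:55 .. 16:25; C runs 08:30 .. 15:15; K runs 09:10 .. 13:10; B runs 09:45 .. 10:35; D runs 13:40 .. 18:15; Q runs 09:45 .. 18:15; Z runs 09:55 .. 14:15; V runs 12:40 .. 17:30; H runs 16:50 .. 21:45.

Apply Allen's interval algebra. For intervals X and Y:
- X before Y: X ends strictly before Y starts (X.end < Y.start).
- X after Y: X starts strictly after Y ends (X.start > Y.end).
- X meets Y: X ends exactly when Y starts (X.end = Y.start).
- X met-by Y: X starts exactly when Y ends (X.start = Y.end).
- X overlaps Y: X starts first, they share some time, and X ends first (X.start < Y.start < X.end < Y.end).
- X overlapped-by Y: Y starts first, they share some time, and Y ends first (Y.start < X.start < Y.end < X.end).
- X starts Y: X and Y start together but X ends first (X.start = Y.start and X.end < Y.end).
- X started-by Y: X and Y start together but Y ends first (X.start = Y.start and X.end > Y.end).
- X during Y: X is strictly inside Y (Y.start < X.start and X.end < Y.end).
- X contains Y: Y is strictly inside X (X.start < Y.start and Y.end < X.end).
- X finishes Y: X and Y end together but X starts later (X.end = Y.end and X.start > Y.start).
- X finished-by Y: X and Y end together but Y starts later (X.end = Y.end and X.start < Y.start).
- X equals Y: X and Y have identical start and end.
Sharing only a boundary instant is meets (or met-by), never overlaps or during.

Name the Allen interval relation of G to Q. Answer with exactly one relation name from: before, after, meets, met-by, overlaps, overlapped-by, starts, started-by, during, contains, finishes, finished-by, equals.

G = [10:35, 10:40]; Q = [09:45, 18:15].
Compare endpoints: G.start > Q.start, G.start < Q.end, G.end > Q.start, G.end < Q.end.
That pattern is 'during'.

during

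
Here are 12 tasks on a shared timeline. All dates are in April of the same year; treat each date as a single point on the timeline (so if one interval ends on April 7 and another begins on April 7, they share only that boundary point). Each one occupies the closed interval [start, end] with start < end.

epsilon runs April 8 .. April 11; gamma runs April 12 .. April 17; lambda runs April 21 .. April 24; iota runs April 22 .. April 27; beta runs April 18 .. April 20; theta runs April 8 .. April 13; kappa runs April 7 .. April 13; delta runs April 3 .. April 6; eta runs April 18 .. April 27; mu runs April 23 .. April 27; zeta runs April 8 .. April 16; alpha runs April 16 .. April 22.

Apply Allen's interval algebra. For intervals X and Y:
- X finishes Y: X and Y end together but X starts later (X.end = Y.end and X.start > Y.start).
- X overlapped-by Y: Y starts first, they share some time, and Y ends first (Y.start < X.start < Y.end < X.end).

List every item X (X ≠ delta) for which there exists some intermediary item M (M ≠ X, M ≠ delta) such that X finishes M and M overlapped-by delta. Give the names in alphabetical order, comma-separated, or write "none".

Target delta = [April 3, April 6].
Intermediaries M with M overlapped-by delta: none.
Union: none.

none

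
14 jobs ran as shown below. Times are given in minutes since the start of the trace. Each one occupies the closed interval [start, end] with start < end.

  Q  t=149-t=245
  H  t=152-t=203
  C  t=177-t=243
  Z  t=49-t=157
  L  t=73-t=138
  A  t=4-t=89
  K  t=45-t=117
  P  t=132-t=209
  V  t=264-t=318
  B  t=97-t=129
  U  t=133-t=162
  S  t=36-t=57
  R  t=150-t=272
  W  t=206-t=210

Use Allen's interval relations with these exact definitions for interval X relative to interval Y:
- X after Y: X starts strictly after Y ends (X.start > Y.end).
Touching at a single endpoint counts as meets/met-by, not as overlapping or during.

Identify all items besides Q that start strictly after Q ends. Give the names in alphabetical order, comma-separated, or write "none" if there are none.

V

Target Q = [t=149, t=245].
A [t=4, t=89] → before → no.
B [t=97, t=129] → before → no.
C [t=177, t=243] → during → no.
H [t=152, t=203] → during → no.
K [t=45, t=117] → before → no.
L [t=73, t=138] → before → no.
P [t=132, t=209] → overlaps → no.
R [t=150, t=272] → overlapped-by → no.
S [t=36, t=57] → before → no.
U [t=133, t=162] → overlaps → no.
V [t=264, t=318] → after → yes.
W [t=206, t=210] → during → no.
Z [t=49, t=157] → overlaps → no.
Result: V.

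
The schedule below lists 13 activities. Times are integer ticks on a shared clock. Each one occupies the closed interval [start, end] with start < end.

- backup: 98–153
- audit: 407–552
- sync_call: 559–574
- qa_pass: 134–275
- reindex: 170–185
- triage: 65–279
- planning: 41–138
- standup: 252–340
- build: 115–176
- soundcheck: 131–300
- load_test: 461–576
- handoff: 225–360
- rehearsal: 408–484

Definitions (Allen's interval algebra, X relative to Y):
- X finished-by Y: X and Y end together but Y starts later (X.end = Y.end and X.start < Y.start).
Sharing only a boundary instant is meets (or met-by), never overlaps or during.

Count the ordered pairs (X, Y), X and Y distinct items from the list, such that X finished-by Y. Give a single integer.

Checking all 156 ordered pairs for relation 'finished-by'; matching pairs in alphabetical order:
No pair satisfies it.
Count: 0.

0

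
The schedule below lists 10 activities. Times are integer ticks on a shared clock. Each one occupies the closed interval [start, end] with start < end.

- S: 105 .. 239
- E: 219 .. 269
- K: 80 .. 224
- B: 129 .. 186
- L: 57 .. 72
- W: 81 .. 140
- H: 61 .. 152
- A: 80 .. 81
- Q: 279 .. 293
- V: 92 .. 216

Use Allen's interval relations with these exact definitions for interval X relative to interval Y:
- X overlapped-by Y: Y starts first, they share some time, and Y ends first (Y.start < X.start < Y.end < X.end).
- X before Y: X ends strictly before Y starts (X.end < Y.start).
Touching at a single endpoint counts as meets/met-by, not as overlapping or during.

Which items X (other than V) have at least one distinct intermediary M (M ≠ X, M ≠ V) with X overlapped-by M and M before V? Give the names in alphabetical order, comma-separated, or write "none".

Target V = [92, 216].
Intermediaries M with M before V: A, L.
Via A — items with X overlapped-by A: none.
Via L — items with X overlapped-by L: H.
Union: H.

H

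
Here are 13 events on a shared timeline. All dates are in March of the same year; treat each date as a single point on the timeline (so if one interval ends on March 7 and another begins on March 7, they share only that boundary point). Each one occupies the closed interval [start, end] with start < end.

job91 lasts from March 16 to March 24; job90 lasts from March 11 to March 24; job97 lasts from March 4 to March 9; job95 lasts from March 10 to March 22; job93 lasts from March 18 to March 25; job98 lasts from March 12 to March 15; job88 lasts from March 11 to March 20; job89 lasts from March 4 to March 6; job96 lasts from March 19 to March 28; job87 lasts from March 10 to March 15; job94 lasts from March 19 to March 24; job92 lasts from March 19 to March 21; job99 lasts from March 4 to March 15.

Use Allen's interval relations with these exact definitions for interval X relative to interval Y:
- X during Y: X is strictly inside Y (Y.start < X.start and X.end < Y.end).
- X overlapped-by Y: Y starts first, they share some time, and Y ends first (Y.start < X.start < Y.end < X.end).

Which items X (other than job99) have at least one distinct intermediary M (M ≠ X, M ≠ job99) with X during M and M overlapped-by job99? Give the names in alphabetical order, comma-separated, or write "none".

Target job99 = [March 4, March 15].
Intermediaries M with M overlapped-by job99: job88, job90, job95.
Via job88 — items with X during job88: job98.
Via job90 — items with X during job90: job92, job98.
Via job95 — items with X during job95: job88, job92, job98.
Union: job88, job92, job98.

job88, job92, job98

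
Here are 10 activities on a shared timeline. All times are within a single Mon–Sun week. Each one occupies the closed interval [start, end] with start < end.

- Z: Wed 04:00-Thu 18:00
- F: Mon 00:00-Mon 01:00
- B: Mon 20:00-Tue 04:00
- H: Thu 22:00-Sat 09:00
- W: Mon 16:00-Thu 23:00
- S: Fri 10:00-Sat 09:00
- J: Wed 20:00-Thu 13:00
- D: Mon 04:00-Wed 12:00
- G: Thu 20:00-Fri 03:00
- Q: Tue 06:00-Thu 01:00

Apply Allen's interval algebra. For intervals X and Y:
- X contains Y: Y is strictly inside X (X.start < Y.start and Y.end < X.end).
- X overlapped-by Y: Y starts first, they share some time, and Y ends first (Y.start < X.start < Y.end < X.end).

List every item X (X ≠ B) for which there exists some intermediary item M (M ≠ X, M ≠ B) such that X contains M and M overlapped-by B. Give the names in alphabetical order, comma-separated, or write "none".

Target B = [Mon 20:00, Tue 04:00].
Intermediaries M with M overlapped-by B: none.
Union: none.

none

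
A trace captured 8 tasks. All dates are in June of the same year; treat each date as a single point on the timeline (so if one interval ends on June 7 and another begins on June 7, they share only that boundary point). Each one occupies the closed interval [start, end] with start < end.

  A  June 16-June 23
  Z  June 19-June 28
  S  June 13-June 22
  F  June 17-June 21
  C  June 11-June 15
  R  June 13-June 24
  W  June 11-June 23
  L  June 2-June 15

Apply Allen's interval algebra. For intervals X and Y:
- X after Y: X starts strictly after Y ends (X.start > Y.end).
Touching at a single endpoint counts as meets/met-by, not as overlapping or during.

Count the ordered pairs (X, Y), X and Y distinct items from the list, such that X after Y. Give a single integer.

Checking all 56 ordered pairs for relation 'after'; matching pairs in alphabetical order:
(A, C): A after C ✓
(A, L): A after L ✓
(F, C): F after C ✓
(F, L): F after L ✓
(Z, C): Z after C ✓
(Z, L): Z after L ✓
Count: 6.

6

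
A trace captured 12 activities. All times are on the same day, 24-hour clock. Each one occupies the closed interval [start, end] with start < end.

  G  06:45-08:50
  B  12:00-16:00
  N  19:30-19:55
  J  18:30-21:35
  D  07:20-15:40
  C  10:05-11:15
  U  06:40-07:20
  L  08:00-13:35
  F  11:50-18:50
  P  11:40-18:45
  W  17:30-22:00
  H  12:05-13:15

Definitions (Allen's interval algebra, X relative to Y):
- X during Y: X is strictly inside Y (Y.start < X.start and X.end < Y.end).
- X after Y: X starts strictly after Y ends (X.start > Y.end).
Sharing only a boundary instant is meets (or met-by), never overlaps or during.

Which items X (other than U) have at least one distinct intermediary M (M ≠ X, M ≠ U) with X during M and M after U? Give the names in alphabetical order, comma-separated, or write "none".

B, C, H, J, N

Target U = [06:40, 07:20].
Intermediaries M with M after U: B, C, F, H, J, L, N, P, W.
Via B — items with X during B: H.
Via C — items with X during C: none.
Via F — items with X during F: B, H.
Via H — items with X during H: none.
Via J — items with X during J: N.
Via L — items with X during L: C, H.
Via N — items with X during N: none.
Via P — items with X during P: B, H.
Via W — items with X during W: J, N.
Union: B, C, H, J, N.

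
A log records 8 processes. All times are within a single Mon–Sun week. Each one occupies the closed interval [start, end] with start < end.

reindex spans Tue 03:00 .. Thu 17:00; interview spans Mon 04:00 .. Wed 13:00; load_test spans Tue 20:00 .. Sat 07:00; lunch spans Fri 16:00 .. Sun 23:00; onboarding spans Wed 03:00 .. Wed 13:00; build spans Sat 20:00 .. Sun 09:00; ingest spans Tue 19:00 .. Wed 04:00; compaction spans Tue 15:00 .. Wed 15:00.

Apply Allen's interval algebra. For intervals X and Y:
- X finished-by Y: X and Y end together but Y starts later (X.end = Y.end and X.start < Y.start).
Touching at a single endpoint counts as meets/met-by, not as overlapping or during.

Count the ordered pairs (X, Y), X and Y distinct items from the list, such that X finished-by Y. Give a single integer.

1

Checking all 56 ordered pairs for relation 'finished-by'; matching pairs in alphabetical order:
(interview, onboarding): interview finished-by onboarding ✓
Count: 1.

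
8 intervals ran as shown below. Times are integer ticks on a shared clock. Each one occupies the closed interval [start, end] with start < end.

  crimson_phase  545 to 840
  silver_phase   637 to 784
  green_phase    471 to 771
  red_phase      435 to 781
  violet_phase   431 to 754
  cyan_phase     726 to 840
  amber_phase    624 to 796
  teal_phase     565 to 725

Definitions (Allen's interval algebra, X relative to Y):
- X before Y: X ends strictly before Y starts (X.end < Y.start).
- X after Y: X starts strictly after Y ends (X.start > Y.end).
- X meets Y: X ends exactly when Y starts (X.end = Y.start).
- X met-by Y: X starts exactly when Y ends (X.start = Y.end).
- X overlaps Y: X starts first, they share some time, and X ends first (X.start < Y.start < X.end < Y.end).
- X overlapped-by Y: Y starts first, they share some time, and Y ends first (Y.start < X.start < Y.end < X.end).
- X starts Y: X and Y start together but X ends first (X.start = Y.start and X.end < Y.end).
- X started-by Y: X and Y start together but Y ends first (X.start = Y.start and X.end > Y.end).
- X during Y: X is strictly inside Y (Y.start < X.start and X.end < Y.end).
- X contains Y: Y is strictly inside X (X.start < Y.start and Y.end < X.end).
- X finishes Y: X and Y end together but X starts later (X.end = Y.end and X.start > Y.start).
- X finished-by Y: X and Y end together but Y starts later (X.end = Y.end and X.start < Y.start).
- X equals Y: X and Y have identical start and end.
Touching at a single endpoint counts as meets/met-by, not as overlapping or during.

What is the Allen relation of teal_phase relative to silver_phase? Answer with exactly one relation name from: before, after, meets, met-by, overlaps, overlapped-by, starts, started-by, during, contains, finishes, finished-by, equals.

overlaps

teal_phase = [565, 725]; silver_phase = [637, 784].
Compare endpoints: teal_phase.start < silver_phase.start, teal_phase.start < silver_phase.end, teal_phase.end > silver_phase.start, teal_phase.end < silver_phase.end.
That pattern is 'overlaps'.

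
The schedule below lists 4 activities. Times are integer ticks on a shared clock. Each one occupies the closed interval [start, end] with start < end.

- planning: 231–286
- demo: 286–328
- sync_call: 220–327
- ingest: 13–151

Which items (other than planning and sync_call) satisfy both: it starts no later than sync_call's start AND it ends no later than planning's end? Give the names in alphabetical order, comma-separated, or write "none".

Conditions: its start is no later than sync_call's start (X.start <= 220) AND its end is no later than planning's end (X.end <= 286).
demo: start 286 <= 220? ✗; end 328 <= 286? ✗ → no.
ingest: start 13 <= 220? ✓; end 151 <= 286? ✓ → yes.
Result: ingest.

ingest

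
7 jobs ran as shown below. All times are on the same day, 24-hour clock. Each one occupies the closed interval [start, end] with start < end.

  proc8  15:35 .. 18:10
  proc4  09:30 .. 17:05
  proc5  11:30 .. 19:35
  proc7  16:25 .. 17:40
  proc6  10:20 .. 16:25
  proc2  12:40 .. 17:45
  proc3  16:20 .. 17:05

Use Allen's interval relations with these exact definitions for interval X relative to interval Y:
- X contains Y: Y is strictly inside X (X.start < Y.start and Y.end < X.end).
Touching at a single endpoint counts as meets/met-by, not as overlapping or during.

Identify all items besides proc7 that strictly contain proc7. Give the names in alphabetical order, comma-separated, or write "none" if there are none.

proc2, proc5, proc8

Target proc7 = [16:25, 17:40].
proc2 [12:40, 17:45] → contains → yes.
proc3 [16:20, 17:05] → overlaps → no.
proc4 [09:30, 17:05] → overlaps → no.
proc5 [11:30, 19:35] → contains → yes.
proc6 [10:20, 16:25] → meets → no.
proc8 [15:35, 18:10] → contains → yes.
Result: proc2, proc5, proc8.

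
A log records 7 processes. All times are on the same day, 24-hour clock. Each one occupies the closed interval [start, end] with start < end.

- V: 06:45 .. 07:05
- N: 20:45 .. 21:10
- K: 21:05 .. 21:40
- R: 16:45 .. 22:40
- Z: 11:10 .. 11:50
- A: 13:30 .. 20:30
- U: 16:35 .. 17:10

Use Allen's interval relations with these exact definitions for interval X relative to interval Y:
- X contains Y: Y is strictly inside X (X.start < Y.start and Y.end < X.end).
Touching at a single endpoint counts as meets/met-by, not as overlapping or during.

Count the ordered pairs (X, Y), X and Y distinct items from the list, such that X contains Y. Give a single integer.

Checking all 42 ordered pairs for relation 'contains'; matching pairs in alphabetical order:
(A, U): A contains U ✓
(R, K): R contains K ✓
(R, N): R contains N ✓
Count: 3.

3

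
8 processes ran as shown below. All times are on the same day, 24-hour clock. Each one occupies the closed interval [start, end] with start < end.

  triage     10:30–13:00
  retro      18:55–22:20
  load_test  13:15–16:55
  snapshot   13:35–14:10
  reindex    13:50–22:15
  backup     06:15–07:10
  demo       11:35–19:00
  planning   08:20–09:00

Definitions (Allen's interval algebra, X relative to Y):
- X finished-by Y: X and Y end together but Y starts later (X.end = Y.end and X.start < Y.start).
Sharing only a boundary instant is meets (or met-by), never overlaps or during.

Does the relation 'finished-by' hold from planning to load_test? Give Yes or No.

planning = [08:20, 09:00], load_test = [13:15, 16:55].
Actual relation of planning to load_test: before.
Asked whether 'finished-by' holds → No.

No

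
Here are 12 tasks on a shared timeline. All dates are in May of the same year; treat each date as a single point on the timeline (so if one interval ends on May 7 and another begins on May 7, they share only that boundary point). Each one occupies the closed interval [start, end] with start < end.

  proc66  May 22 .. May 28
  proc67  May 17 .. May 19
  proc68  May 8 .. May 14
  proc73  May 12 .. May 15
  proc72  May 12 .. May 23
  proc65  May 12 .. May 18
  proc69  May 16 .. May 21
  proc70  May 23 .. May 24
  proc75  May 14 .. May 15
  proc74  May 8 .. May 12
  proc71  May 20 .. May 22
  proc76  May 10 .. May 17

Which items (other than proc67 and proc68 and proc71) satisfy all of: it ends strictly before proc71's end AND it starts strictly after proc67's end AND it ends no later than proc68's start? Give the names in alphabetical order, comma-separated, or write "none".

none

Conditions: its end is strictly before proc71's end (X.end < May 22) AND its start is strictly after proc67's end (X.start > May 19) AND its end is no later than proc68's start (X.end <= May 8).
proc65: end May 18 < May 22? ✓; start May 12 > May 19? ✗; end May 18 <= May 8? ✗ → no.
proc66: end May 28 < May 22? ✗; start May 22 > May 19? ✓; end May 28 <= May 8? ✗ → no.
proc69: end May 21 < May 22? ✓; start May 16 > May 19? ✗; end May 21 <= May 8? ✗ → no.
proc70: end May 24 < May 22? ✗; start May 23 > May 19? ✓; end May 24 <= May 8? ✗ → no.
proc72: end May 23 < May 22? ✗; start May 12 > May 19? ✗; end May 23 <= May 8? ✗ → no.
proc73: end May 15 < May 22? ✓; start May 12 > May 19? ✗; end May 15 <= May 8? ✗ → no.
proc74: end May 12 < May 22? ✓; start May 8 > May 19? ✗; end May 12 <= May 8? ✗ → no.
proc75: end May 15 < May 22? ✓; start May 14 > May 19? ✗; end May 15 <= May 8? ✗ → no.
proc76: end May 17 < May 22? ✓; start May 10 > May 19? ✗; end May 17 <= May 8? ✗ → no.
Result: none.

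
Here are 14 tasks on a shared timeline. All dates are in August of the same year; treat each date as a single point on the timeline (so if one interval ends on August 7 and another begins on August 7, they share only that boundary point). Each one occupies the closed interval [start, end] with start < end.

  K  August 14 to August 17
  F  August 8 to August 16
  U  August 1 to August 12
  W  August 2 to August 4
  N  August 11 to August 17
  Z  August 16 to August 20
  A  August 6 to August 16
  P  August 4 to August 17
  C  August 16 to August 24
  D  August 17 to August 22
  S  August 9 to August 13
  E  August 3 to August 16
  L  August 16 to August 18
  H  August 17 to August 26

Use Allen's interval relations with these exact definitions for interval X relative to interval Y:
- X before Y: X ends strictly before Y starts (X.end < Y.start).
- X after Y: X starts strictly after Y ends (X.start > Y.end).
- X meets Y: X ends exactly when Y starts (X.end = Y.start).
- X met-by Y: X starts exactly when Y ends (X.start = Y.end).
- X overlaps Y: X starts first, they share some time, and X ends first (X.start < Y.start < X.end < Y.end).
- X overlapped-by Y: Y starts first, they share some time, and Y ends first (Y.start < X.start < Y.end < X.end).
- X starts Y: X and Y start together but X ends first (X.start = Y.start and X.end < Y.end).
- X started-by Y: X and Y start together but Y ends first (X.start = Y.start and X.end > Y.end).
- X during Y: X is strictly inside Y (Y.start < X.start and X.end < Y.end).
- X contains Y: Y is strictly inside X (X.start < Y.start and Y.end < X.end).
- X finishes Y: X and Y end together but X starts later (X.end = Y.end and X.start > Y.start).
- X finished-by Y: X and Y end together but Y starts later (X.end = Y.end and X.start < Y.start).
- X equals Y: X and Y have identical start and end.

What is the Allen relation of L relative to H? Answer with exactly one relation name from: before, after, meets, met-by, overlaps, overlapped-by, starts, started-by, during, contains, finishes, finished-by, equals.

L = [August 16, August 18]; H = [August 17, August 26].
Compare endpoints: L.start < H.start, L.start < H.end, L.end > H.start, L.end < H.end.
That pattern is 'overlaps'.

overlaps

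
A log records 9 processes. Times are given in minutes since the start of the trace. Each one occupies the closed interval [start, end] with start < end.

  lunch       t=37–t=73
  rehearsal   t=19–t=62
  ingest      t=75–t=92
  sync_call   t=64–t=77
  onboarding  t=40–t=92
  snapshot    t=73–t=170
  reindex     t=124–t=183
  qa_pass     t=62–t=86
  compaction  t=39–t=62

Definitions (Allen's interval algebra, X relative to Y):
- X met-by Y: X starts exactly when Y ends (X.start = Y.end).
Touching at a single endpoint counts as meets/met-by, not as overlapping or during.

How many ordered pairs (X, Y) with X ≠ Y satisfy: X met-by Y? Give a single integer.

Checking all 72 ordered pairs for relation 'met-by'; matching pairs in alphabetical order:
(qa_pass, compaction): qa_pass met-by compaction ✓
(qa_pass, rehearsal): qa_pass met-by rehearsal ✓
(snapshot, lunch): snapshot met-by lunch ✓
Count: 3.

3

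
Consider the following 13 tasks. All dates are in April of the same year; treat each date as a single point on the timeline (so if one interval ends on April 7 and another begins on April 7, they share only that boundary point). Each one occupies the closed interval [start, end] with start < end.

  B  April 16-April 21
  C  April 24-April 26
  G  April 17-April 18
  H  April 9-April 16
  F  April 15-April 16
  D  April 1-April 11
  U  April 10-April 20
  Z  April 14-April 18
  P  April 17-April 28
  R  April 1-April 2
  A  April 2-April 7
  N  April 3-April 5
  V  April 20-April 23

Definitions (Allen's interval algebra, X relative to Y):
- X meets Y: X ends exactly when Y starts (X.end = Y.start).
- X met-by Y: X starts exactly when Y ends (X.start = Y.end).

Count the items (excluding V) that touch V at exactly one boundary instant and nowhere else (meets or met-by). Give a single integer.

Target V = [April 20, April 23].
A [April 2, April 7] → before → no.
B [April 16, April 21] → overlaps → no.
C [April 24, April 26] → after → no.
D [April 1, April 11] → before → no.
F [April 15, April 16] → before → no.
G [April 17, April 18] → before → no.
H [April 9, April 16] → before → no.
N [April 3, April 5] → before → no.
P [April 17, April 28] → contains → no.
R [April 1, April 2] → before → no.
U [April 10, April 20] → meets → counts.
Z [April 14, April 18] → before → no.
Total: 1.

1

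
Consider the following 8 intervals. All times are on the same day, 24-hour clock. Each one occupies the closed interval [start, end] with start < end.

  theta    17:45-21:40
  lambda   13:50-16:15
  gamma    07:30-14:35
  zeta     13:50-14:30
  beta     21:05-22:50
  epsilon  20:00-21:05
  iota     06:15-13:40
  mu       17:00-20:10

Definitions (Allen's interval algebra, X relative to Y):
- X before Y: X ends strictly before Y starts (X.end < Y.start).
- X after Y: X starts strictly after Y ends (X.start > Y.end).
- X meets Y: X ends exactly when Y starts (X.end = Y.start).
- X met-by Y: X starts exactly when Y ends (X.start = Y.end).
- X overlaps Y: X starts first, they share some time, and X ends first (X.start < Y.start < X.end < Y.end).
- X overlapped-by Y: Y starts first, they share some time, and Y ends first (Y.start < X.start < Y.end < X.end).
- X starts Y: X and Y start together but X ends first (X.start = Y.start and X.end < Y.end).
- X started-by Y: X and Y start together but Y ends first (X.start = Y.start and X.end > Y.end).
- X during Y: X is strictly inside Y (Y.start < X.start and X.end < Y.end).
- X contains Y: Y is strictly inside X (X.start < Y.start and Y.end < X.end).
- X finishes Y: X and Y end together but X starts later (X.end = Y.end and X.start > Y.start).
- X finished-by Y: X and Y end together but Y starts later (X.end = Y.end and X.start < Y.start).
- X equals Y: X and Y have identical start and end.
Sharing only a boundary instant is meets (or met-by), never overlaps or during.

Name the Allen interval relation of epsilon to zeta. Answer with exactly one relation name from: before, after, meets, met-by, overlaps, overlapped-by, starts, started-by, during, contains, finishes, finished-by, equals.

after

epsilon = [20:00, 21:05]; zeta = [13:50, 14:30].
Compare endpoints: epsilon.start > zeta.start, epsilon.start > zeta.end, epsilon.end > zeta.start, epsilon.end > zeta.end.
That pattern is 'after'.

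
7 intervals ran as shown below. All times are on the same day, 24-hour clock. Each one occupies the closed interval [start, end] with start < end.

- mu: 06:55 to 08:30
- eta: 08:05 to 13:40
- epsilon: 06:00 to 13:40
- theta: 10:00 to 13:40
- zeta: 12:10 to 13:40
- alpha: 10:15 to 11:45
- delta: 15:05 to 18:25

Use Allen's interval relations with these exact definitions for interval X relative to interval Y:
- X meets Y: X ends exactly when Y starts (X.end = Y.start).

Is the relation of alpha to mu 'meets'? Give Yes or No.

alpha = [10:15, 11:45], mu = [06:55, 08:30].
Actual relation of alpha to mu: after.
Asked whether 'meets' holds → No.

No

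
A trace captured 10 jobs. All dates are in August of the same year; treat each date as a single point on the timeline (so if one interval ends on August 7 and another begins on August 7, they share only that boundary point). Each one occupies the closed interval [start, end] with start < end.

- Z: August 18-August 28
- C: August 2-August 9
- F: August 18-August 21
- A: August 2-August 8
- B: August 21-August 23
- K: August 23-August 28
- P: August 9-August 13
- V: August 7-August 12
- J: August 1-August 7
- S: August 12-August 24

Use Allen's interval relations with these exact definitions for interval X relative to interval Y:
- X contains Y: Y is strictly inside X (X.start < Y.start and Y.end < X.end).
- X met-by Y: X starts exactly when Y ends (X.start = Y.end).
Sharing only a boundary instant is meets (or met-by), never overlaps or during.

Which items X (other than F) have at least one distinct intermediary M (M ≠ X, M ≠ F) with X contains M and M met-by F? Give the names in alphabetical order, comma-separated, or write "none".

Target F = [August 18, August 21].
Intermediaries M with M met-by F: B.
Via B — items with X contains B: S, Z.
Union: S, Z.

S, Z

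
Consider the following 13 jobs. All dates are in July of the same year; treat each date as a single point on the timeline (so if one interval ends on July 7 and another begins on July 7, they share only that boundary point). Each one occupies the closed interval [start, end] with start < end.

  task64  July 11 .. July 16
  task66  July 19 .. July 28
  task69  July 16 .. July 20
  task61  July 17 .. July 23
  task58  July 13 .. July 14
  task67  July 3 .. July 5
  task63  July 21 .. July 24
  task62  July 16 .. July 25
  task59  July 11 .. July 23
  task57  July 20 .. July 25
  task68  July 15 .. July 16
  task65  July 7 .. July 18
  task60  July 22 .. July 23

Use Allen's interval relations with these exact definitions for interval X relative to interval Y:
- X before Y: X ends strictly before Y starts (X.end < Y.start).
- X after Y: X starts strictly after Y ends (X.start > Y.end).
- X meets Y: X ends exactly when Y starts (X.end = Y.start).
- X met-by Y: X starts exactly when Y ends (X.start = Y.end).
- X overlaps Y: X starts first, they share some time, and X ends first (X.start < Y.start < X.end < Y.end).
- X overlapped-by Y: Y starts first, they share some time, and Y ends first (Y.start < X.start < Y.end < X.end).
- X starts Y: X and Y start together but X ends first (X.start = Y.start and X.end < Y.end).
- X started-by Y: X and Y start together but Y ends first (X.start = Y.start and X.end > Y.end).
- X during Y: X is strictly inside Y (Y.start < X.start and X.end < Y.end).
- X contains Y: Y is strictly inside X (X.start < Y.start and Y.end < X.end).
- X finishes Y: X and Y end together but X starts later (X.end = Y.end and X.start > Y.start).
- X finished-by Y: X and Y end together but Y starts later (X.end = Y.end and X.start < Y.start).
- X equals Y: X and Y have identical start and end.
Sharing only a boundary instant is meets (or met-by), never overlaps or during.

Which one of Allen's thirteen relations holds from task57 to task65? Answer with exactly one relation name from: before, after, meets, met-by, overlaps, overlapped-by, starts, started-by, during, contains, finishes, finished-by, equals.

after

task57 = [July 20, July 25]; task65 = [July 7, July 18].
Compare endpoints: task57.start > task65.start, task57.start > task65.end, task57.end > task65.start, task57.end > task65.end.
That pattern is 'after'.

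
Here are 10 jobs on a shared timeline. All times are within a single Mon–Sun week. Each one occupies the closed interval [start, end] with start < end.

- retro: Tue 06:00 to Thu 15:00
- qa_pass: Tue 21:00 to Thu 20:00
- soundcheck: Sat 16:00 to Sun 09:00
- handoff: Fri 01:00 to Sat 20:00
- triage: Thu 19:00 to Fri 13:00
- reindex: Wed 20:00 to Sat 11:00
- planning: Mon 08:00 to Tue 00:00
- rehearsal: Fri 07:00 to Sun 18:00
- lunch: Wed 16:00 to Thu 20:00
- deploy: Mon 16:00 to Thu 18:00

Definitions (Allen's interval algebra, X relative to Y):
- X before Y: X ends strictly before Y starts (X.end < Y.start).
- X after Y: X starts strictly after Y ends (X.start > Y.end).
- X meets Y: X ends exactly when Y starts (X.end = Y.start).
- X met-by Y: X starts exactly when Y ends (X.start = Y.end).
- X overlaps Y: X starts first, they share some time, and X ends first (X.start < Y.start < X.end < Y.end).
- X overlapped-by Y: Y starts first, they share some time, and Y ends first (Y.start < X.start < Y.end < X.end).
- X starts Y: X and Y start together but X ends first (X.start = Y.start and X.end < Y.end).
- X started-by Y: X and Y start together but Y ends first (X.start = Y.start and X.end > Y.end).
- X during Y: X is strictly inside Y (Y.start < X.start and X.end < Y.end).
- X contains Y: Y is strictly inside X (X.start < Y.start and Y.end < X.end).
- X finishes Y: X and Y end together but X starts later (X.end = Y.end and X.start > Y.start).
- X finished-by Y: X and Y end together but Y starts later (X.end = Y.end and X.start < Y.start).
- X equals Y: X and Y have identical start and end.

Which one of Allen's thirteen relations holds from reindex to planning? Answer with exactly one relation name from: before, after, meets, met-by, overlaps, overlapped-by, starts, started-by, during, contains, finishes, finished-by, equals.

reindex = [Wed 20:00, Sat 11:00]; planning = [Mon 08:00, Tue 00:00].
Compare endpoints: reindex.start > planning.start, reindex.start > planning.end, reindex.end > planning.start, reindex.end > planning.end.
That pattern is 'after'.

after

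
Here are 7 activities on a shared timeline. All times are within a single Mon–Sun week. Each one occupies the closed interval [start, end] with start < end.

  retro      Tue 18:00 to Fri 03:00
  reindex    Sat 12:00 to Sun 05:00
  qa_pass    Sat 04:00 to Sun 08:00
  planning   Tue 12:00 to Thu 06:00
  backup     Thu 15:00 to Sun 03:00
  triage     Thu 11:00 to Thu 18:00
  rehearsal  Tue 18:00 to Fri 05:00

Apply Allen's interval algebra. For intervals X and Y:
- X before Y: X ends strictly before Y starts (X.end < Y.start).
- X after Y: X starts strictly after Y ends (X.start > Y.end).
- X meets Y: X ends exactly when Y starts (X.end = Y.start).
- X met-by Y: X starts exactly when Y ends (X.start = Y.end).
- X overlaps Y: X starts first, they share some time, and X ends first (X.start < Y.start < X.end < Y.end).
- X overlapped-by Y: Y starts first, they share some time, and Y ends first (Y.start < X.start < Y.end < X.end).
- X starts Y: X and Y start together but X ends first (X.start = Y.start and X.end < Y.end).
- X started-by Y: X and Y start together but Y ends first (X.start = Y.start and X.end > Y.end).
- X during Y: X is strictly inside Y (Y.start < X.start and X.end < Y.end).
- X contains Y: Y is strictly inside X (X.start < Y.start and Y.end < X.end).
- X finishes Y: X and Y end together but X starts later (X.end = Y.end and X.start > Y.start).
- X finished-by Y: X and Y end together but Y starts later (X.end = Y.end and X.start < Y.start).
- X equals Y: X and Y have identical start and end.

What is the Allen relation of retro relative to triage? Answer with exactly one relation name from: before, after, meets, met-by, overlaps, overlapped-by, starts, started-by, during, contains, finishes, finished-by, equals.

contains

retro = [Tue 18:00, Fri 03:00]; triage = [Thu 11:00, Thu 18:00].
Compare endpoints: retro.start < triage.start, retro.start < triage.end, retro.end > triage.start, retro.end > triage.end.
That pattern is 'contains'.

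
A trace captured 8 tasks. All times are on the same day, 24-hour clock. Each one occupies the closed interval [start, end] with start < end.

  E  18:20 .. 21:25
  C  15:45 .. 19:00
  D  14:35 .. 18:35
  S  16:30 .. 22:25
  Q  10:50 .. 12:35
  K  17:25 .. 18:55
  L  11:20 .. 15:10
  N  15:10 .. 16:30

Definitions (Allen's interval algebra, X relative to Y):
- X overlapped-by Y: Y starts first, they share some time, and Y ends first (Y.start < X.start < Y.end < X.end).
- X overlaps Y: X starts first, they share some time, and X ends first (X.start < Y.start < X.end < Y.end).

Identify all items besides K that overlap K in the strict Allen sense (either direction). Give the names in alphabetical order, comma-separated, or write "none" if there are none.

Target K = [17:25, 18:55].
C [15:45, 19:00] → contains → no.
D [14:35, 18:35] → overlaps → yes.
E [18:20, 21:25] → overlapped-by → yes.
L [11:20, 15:10] → before → no.
N [15:10, 16:30] → before → no.
Q [10:50, 12:35] → before → no.
S [16:30, 22:25] → contains → no.
Result: D, E.

D, E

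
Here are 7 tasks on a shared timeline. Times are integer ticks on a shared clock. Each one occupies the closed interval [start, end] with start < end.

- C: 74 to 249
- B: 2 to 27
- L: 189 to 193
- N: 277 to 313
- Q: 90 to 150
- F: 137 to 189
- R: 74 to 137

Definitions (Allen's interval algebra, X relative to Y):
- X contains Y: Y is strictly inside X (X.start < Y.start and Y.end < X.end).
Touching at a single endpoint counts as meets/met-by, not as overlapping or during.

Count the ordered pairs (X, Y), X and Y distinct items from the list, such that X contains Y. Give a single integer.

Checking all 42 ordered pairs for relation 'contains'; matching pairs in alphabetical order:
(C, F): C contains F ✓
(C, L): C contains L ✓
(C, Q): C contains Q ✓
Count: 3.

3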